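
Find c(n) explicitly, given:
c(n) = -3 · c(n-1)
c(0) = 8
Pure geometric recurrence with ratio -3.
By induction c(n) = c(0) · (-3)^n = 8 \left(-3\right)^{n}.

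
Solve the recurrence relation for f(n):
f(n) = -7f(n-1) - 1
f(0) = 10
First-order linear non-homogeneous.
Homogeneous solution: f_h(n) = A·(-7)^n.
Try constant particular solution f_p = K: K = -7K - 1 ⇒ K = - \frac{1}{8}.
General: f(n) = A·(-7)^n - \frac{1}{8}.
Apply f(0) = 10: A - \frac{1}{8} = 10 ⇒ A = \frac{81}{8}.
So f(n) = \frac{81 \left(-7\right)^{n}}{8} - \frac{1}{8}.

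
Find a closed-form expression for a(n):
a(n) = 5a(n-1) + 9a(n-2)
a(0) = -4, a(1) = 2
Characteristic equation: x² - 5x - 9 = 0.
Discriminant Δ = (5)² + 4·(9) = 61.
Roots r₁,₂ = (5 ± √61)/2, so r₁ = \frac{5}{2} + \frac{\sqrt{61}}{2}, r₂ = \frac{5}{2} - \frac{\sqrt{61}}{2}.
General solution: a(n) = A·r₁^n + B·r₂^n.
From the initial conditions, A + B = -4 and r₁A + r₂B = 2.
Since r₁ - r₂ = √61: A = (2 - (-4)r₂)/√61 = -2 + \frac{12 \sqrt{61}}{61}, and B = -4 - A = -2 - \frac{12 \sqrt{61}}{61}.
So a(n) = \left(-2 + \frac{12 \sqrt{61}}{61}\right)\left(\frac{5}{2} + \frac{\sqrt{61}}{2}\right)^n + \left(-2 - \frac{12 \sqrt{61}}{61}\right)\left(\frac{5}{2} - \frac{\sqrt{61}}{2}\right)^n.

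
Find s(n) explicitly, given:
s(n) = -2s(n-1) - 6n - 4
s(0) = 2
First-order linear with linear forcing.
Homogeneous solution: s_h(n) = A·(-2)^n.
Try particular s_p(n) = pn + q. Substituting:
  pn + q = -2(p(n-1) + q) - 6n - 4.
Matching the n-coefficient: p = -2p - 6 ⇒ p = -2.
Matching constants: q = 2p - 2q - 4 ⇒ q = - \frac{8}{3}.
General: s(n) = A·(-2)^n - 2 n - \frac{8}{3}.
Apply s(0) = 2: A - \frac{8}{3} = 2 ⇒ A = \frac{14}{3}.
So s(n) = \frac{14 \left(-2\right)^{n}}{3} - 2 n - \frac{8}{3}.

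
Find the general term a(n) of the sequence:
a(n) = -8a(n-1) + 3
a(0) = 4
First-order linear non-homogeneous.
Homogeneous solution: a_h(n) = A·(-8)^n.
Try constant particular solution a_p = K: K = -8K + 3 ⇒ K = \frac{1}{3}.
General: a(n) = A·(-8)^n + \frac{1}{3}.
Apply a(0) = 4: A + \frac{1}{3} = 4 ⇒ A = \frac{11}{3}.
So a(n) = \frac{11 \left(-8\right)^{n}}{3} + \frac{1}{3}.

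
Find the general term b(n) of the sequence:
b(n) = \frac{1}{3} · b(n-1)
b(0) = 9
Pure geometric recurrence with ratio \frac{1}{3}.
By induction b(n) = b(0) · (\frac{1}{3})^n = 9 \cdot 3^{- n}.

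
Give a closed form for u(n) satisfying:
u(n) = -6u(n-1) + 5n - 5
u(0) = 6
First-order linear with linear forcing.
Homogeneous solution: u_h(n) = A·(-6)^n.
Try particular u_p(n) = pn + q. Substituting:
  pn + q = -6(p(n-1) + q) + 5n - 5.
Matching the n-coefficient: p = -6p + 5 ⇒ p = \frac{5}{7}.
Matching constants: q = 6p - 6q - 5 ⇒ q = - \frac{5}{49}.
General: u(n) = A·(-6)^n + \frac{5 n}{7} - \frac{5}{49}.
Apply u(0) = 6: A - \frac{5}{49} = 6 ⇒ A = \frac{299}{49}.
So u(n) = \frac{299 \left(-6\right)^{n}}{49} + \frac{5 n}{7} - \frac{5}{49}.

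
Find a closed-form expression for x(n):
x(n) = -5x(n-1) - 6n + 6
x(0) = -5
First-order linear with linear forcing.
Homogeneous solution: x_h(n) = A·(-5)^n.
Try particular x_p(n) = pn + q. Substituting:
  pn + q = -5(p(n-1) + q) - 6n + 6.
Matching the n-coefficient: p = -5p - 6 ⇒ p = -1.
Matching constants: q = 5p - 5q + 6 ⇒ q = \frac{1}{6}.
General: x(n) = A·(-5)^n - n + \frac{1}{6}.
Apply x(0) = -5: A + \frac{1}{6} = -5 ⇒ A = - \frac{31}{6}.
So x(n) = - \frac{31 \left(-5\right)^{n}}{6} - n + \frac{1}{6}.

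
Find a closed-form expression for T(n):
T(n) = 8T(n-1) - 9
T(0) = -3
First-order linear non-homogeneous.
Homogeneous solution: T_h(n) = A·(8)^n.
Try constant particular solution T_p = K: K = 8K - 9 ⇒ K = \frac{9}{7}.
General: T(n) = A·(8)^n + \frac{9}{7}.
Apply T(0) = -3: A + \frac{9}{7} = -3 ⇒ A = - \frac{30}{7}.
So T(n) = \frac{9}{7} - \frac{30 \cdot 8^{n}}{7}.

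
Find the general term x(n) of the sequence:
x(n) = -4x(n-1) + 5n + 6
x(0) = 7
First-order linear with linear forcing.
Homogeneous solution: x_h(n) = A·(-4)^n.
Try particular x_p(n) = pn + q. Substituting:
  pn + q = -4(p(n-1) + q) + 5n + 6.
Matching the n-coefficient: p = -4p + 5 ⇒ p = 1.
Matching constants: q = 4p - 4q + 6 ⇒ q = 2.
General: x(n) = A·(-4)^n + n + 2.
Apply x(0) = 7: A + 2 = 7 ⇒ A = 5.
So x(n) = 5 \left(-4\right)^{n} + n + 2.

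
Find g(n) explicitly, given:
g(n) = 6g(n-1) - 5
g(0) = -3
First-order linear non-homogeneous.
Homogeneous solution: g_h(n) = A·(6)^n.
Try constant particular solution g_p = K: K = 6K - 5 ⇒ K = 1.
General: g(n) = A·(6)^n + 1.
Apply g(0) = -3: A + 1 = -3 ⇒ A = -4.
So g(n) = 1 - 4 \cdot 6^{n}.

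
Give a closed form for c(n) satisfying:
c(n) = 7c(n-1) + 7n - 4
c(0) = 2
First-order linear with linear forcing.
Homogeneous solution: c_h(n) = A·(7)^n.
Try particular c_p(n) = pn + q. Substituting:
  pn + q = 7(p(n-1) + q) + 7n - 4.
Matching the n-coefficient: p = 7p + 7 ⇒ p = - \frac{7}{6}.
Matching constants: q = -7p + 7q - 4 ⇒ q = - \frac{25}{36}.
General: c(n) = A·(7)^n - \frac{7 n}{6} - \frac{25}{36}.
Apply c(0) = 2: A - \frac{25}{36} = 2 ⇒ A = \frac{97}{36}.
So c(n) = \frac{97 \cdot 7^{n}}{36} - \frac{7 n}{6} - \frac{25}{36}.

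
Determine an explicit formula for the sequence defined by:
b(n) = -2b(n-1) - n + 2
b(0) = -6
First-order linear with linear forcing.
Homogeneous solution: b_h(n) = A·(-2)^n.
Try particular b_p(n) = pn + q. Substituting:
  pn + q = -2(p(n-1) + q) - n + 2.
Matching the n-coefficient: p = -2p - 1 ⇒ p = - \frac{1}{3}.
Matching constants: q = 2p - 2q + 2 ⇒ q = \frac{4}{9}.
General: b(n) = A·(-2)^n - \frac{n}{3} + \frac{4}{9}.
Apply b(0) = -6: A + \frac{4}{9} = -6 ⇒ A = - \frac{58}{9}.
So b(n) = - \frac{58 \left(-2\right)^{n}}{9} - \frac{n}{3} + \frac{4}{9}.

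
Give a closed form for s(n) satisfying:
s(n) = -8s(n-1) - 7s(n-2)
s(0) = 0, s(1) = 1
Characteristic equation: x² + 8x + 7 = 0, which factors as (x - (-7))(x - (-1)) = 0.
Roots r₁ = -7, r₂ = -1 (distinct).
General solution: s(n) = A·(-7)^n + B·(-1)^n.
From s(0) = 0: A + B = 0.
From s(1) = 1: -7A - B = 1.
Solving: A = - \frac{1}{6}, B = \frac{1}{6}.
So s(n) = \frac{\left(-1\right)^{n}}{6} - \frac{\left(-7\right)^{n}}{6}.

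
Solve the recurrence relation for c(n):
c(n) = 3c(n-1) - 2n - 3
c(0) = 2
First-order linear with linear forcing.
Homogeneous solution: c_h(n) = A·(3)^n.
Try particular c_p(n) = pn + q. Substituting:
  pn + q = 3(p(n-1) + q) - 2n - 3.
Matching the n-coefficient: p = 3p - 2 ⇒ p = 1.
Matching constants: q = -3p + 3q - 3 ⇒ q = 3.
General: c(n) = A·(3)^n + n + 3.
Apply c(0) = 2: A + 3 = 2 ⇒ A = -1.
So c(n) = - 3^{n} + n + 3.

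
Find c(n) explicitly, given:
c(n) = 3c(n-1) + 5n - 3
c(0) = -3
First-order linear with linear forcing.
Homogeneous solution: c_h(n) = A·(3)^n.
Try particular c_p(n) = pn + q. Substituting:
  pn + q = 3(p(n-1) + q) + 5n - 3.
Matching the n-coefficient: p = 3p + 5 ⇒ p = - \frac{5}{2}.
Matching constants: q = -3p + 3q - 3 ⇒ q = - \frac{9}{4}.
General: c(n) = A·(3)^n - \frac{5 n}{2} - \frac{9}{4}.
Apply c(0) = -3: A - \frac{9}{4} = -3 ⇒ A = - \frac{3}{4}.
So c(n) = - \frac{3 \cdot 3^{n}}{4} - \frac{5 n}{2} - \frac{9}{4}.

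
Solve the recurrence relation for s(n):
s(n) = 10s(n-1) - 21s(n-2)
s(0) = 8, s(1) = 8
Characteristic equation: x² - 10x + 21 = 0, which factors as (x - (7))(x - (3)) = 0.
Roots r₁ = 7, r₂ = 3 (distinct).
General solution: s(n) = A·(7)^n + B·(3)^n.
From s(0) = 8: A + B = 8.
From s(1) = 8: 7A + 3B = 8.
Solving: A = -4, B = 12.
So s(n) = 12 \cdot 3^{n} - 4 \cdot 7^{n}.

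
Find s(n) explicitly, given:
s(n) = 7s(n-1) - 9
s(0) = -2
First-order linear non-homogeneous.
Homogeneous solution: s_h(n) = A·(7)^n.
Try constant particular solution s_p = K: K = 7K - 9 ⇒ K = \frac{3}{2}.
General: s(n) = A·(7)^n + \frac{3}{2}.
Apply s(0) = -2: A + \frac{3}{2} = -2 ⇒ A = - \frac{7}{2}.
So s(n) = \frac{3}{2} - \frac{7 \cdot 7^{n}}{2}.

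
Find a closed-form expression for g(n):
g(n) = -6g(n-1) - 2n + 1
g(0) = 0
First-order linear with linear forcing.
Homogeneous solution: g_h(n) = A·(-6)^n.
Try particular g_p(n) = pn + q. Substituting:
  pn + q = -6(p(n-1) + q) - 2n + 1.
Matching the n-coefficient: p = -6p - 2 ⇒ p = - \frac{2}{7}.
Matching constants: q = 6p - 6q + 1 ⇒ q = - \frac{5}{49}.
General: g(n) = A·(-6)^n - \frac{2 n}{7} - \frac{5}{49}.
Apply g(0) = 0: A - \frac{5}{49} = 0 ⇒ A = \frac{5}{49}.
So g(n) = \frac{5 \left(-6\right)^{n}}{49} - \frac{2 n}{7} - \frac{5}{49}.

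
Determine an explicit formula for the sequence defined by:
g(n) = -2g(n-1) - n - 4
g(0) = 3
First-order linear with linear forcing.
Homogeneous solution: g_h(n) = A·(-2)^n.
Try particular g_p(n) = pn + q. Substituting:
  pn + q = -2(p(n-1) + q) - n - 4.
Matching the n-coefficient: p = -2p - 1 ⇒ p = - \frac{1}{3}.
Matching constants: q = 2p - 2q - 4 ⇒ q = - \frac{14}{9}.
General: g(n) = A·(-2)^n - \frac{n}{3} - \frac{14}{9}.
Apply g(0) = 3: A - \frac{14}{9} = 3 ⇒ A = \frac{41}{9}.
So g(n) = \frac{41 \left(-2\right)^{n}}{9} - \frac{n}{3} - \frac{14}{9}.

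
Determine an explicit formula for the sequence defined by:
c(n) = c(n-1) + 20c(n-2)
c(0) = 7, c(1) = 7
Characteristic equation: x² - x - 20 = 0, which factors as (x - (-4))(x - (5)) = 0.
Roots r₁ = -4, r₂ = 5 (distinct).
General solution: c(n) = A·(-4)^n + B·(5)^n.
From c(0) = 7: A + B = 7.
From c(1) = 7: -4A + 5B = 7.
Solving: A = \frac{28}{9}, B = \frac{35}{9}.
So c(n) = \frac{28 \left(-4\right)^{n}}{9} + \frac{35 \cdot 5^{n}}{9}.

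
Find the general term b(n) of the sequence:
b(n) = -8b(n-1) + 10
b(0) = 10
First-order linear non-homogeneous.
Homogeneous solution: b_h(n) = A·(-8)^n.
Try constant particular solution b_p = K: K = -8K + 10 ⇒ K = \frac{10}{9}.
General: b(n) = A·(-8)^n + \frac{10}{9}.
Apply b(0) = 10: A + \frac{10}{9} = 10 ⇒ A = \frac{80}{9}.
So b(n) = \frac{80 \left(-8\right)^{n}}{9} + \frac{10}{9}.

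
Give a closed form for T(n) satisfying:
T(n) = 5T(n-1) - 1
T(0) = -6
First-order linear non-homogeneous.
Homogeneous solution: T_h(n) = A·(5)^n.
Try constant particular solution T_p = K: K = 5K - 1 ⇒ K = \frac{1}{4}.
General: T(n) = A·(5)^n + \frac{1}{4}.
Apply T(0) = -6: A + \frac{1}{4} = -6 ⇒ A = - \frac{25}{4}.
So T(n) = \frac{1}{4} - \frac{25 \cdot 5^{n}}{4}.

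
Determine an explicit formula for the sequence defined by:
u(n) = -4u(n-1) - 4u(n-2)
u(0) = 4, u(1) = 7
Characteristic equation: x² + 4x + 4 = 0, which is (x - (-2))².
Repeated root r = -2.
General solution: u(n) = (A + Bn)·(-2)^n.
From u(0) = 4: A = 4.
From u(1) = 7: (A + B)·(-2) = 7 ⇒ B = - \frac{15}{2}.
So u(n) = \left(4 - \frac{15 n}{2}\right) \cdot (-2)^n.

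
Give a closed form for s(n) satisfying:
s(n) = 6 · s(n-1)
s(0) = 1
Pure geometric recurrence with ratio 6.
By induction s(n) = s(0) · (6)^n = 6^{n}.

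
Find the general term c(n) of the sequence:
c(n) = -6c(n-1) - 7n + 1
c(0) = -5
First-order linear with linear forcing.
Homogeneous solution: c_h(n) = A·(-6)^n.
Try particular c_p(n) = pn + q. Substituting:
  pn + q = -6(p(n-1) + q) - 7n + 1.
Matching the n-coefficient: p = -6p - 7 ⇒ p = -1.
Matching constants: q = 6p - 6q + 1 ⇒ q = - \frac{5}{7}.
General: c(n) = A·(-6)^n - n - \frac{5}{7}.
Apply c(0) = -5: A - \frac{5}{7} = -5 ⇒ A = - \frac{30}{7}.
So c(n) = - \frac{30 \left(-6\right)^{n}}{7} - n - \frac{5}{7}.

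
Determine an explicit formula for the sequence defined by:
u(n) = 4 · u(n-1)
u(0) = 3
Pure geometric recurrence with ratio 4.
By induction u(n) = u(0) · (4)^n = 3 \cdot 4^{n}.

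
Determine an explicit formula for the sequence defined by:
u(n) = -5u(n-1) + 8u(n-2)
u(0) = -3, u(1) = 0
Characteristic equation: x² + 5x - 8 = 0.
Discriminant Δ = (-5)² + 4·(8) = 57.
Roots r₁,₂ = (-5 ± √57)/2, so r₁ = - \frac{5}{2} + \frac{\sqrt{57}}{2}, r₂ = - \frac{\sqrt{57}}{2} - \frac{5}{2}.
General solution: u(n) = A·r₁^n + B·r₂^n.
From the initial conditions, A + B = -3 and r₁A + r₂B = 0.
Since r₁ - r₂ = √57: A = (0 - (-3)r₂)/√57 = - \frac{3}{2} - \frac{5 \sqrt{57}}{38}, and B = -3 - A = - \frac{3}{2} + \frac{5 \sqrt{57}}{38}.
So u(n) = \left(- \frac{3}{2} - \frac{5 \sqrt{57}}{38}\right)\left(- \frac{5}{2} + \frac{\sqrt{57}}{2}\right)^n + \left(- \frac{3}{2} + \frac{5 \sqrt{57}}{38}\right)\left(- \frac{\sqrt{57}}{2} - \frac{5}{2}\right)^n.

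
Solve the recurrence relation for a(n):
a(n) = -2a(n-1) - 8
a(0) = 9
First-order linear non-homogeneous.
Homogeneous solution: a_h(n) = A·(-2)^n.
Try constant particular solution a_p = K: K = -2K - 8 ⇒ K = - \frac{8}{3}.
General: a(n) = A·(-2)^n - \frac{8}{3}.
Apply a(0) = 9: A - \frac{8}{3} = 9 ⇒ A = \frac{35}{3}.
So a(n) = \frac{35 \left(-2\right)^{n}}{3} - \frac{8}{3}.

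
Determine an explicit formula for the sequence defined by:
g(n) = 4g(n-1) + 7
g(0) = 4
First-order linear non-homogeneous.
Homogeneous solution: g_h(n) = A·(4)^n.
Try constant particular solution g_p = K: K = 4K + 7 ⇒ K = - \frac{7}{3}.
General: g(n) = A·(4)^n - \frac{7}{3}.
Apply g(0) = 4: A - \frac{7}{3} = 4 ⇒ A = \frac{19}{3}.
So g(n) = \frac{19 \cdot 4^{n}}{3} - \frac{7}{3}.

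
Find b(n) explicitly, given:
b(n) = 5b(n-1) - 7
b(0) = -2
First-order linear non-homogeneous.
Homogeneous solution: b_h(n) = A·(5)^n.
Try constant particular solution b_p = K: K = 5K - 7 ⇒ K = \frac{7}{4}.
General: b(n) = A·(5)^n + \frac{7}{4}.
Apply b(0) = -2: A + \frac{7}{4} = -2 ⇒ A = - \frac{15}{4}.
So b(n) = \frac{7}{4} - \frac{15 \cdot 5^{n}}{4}.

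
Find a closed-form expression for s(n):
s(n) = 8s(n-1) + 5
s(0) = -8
First-order linear non-homogeneous.
Homogeneous solution: s_h(n) = A·(8)^n.
Try constant particular solution s_p = K: K = 8K + 5 ⇒ K = - \frac{5}{7}.
General: s(n) = A·(8)^n - \frac{5}{7}.
Apply s(0) = -8: A - \frac{5}{7} = -8 ⇒ A = - \frac{51}{7}.
So s(n) = - \frac{51 \cdot 8^{n}}{7} - \frac{5}{7}.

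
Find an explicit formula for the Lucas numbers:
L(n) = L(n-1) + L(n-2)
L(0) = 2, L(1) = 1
This is the Lucas sequence.
Characteristic equation: x² - x - 1 = 0; roots r₁ = \frac{1}{2} + \frac{\sqrt{5}}{2}, r₂ = \frac{1}{2} - \frac{\sqrt{5}}{2}.
General: L(n) = A·r₁^n + B·r₂^n. Solving with L(0)=2, L(1)=1 gives A = 1, B = 1.
So L(n) = 2^{- n} \left(\left(1 - \sqrt{5}\right)^{n} + \left(1 + \sqrt{5}\right)^{n}\right).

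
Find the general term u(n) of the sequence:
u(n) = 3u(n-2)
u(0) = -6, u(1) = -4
Characteristic equation: x² - 3 = 0.
Discriminant Δ = (0)² + 4·(3) = 12.
Roots r₁,₂ = (0 ± √12)/2, so r₁ = \sqrt{3}, r₂ = - \sqrt{3}.
General solution: u(n) = A·r₁^n + B·r₂^n.
From the initial conditions, A + B = -6 and r₁A + r₂B = -4.
Since r₁ - r₂ = √12: A = (-4 - (-6)r₂)/√12 = -3 - \frac{2 \sqrt{3}}{3}, and B = -6 - A = -3 + \frac{2 \sqrt{3}}{3}.
So u(n) = \left(-3 - \frac{2 \sqrt{3}}{3}\right)\left(\sqrt{3}\right)^n + \left(-3 + \frac{2 \sqrt{3}}{3}\right)\left(- \sqrt{3}\right)^n.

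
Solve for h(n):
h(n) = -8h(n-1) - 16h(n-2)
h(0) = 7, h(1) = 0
Characteristic equation: x² + 8x + 16 = 0, which is (x - (-4))².
Repeated root r = -4.
General solution: h(n) = (A + Bn)·(-4)^n.
From h(0) = 7: A = 7.
From h(1) = 0: (A + B)·(-4) = 0 ⇒ B = -7.
So h(n) = \left(7 - 7 n\right) \cdot (-4)^n.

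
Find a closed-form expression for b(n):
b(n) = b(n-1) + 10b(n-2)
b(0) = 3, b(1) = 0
Characteristic equation: x² - x - 10 = 0.
Discriminant Δ = (1)² + 4·(10) = 41.
Roots r₁,₂ = (1 ± √41)/2, so r₁ = \frac{1}{2} + \frac{\sqrt{41}}{2}, r₂ = \frac{1}{2} - \frac{\sqrt{41}}{2}.
General solution: b(n) = A·r₁^n + B·r₂^n.
From the initial conditions, A + B = 3 and r₁A + r₂B = 0.
Since r₁ - r₂ = √41: A = (0 - (3)r₂)/√41 = \frac{3}{2} - \frac{3 \sqrt{41}}{82}, and B = 3 - A = \frac{3 \sqrt{41}}{82} + \frac{3}{2}.
So b(n) = \left(\frac{3}{2} - \frac{3 \sqrt{41}}{82}\right)\left(\frac{1}{2} + \frac{\sqrt{41}}{2}\right)^n + \left(\frac{3 \sqrt{41}}{82} + \frac{3}{2}\right)\left(\frac{1}{2} - \frac{\sqrt{41}}{2}\right)^n.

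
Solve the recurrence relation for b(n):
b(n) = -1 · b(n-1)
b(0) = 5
Pure geometric recurrence with ratio -1.
By induction b(n) = b(0) · (-1)^n = 5 \left(-1\right)^{n}.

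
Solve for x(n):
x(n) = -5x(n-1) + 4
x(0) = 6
First-order linear non-homogeneous.
Homogeneous solution: x_h(n) = A·(-5)^n.
Try constant particular solution x_p = K: K = -5K + 4 ⇒ K = \frac{2}{3}.
General: x(n) = A·(-5)^n + \frac{2}{3}.
Apply x(0) = 6: A + \frac{2}{3} = 6 ⇒ A = \frac{16}{3}.
So x(n) = \frac{16 \left(-5\right)^{n}}{3} + \frac{2}{3}.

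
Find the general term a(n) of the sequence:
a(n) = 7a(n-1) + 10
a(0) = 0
First-order linear non-homogeneous.
Homogeneous solution: a_h(n) = A·(7)^n.
Try constant particular solution a_p = K: K = 7K + 10 ⇒ K = - \frac{5}{3}.
General: a(n) = A·(7)^n - \frac{5}{3}.
Apply a(0) = 0: A - \frac{5}{3} = 0 ⇒ A = \frac{5}{3}.
So a(n) = \frac{5 \cdot 7^{n}}{3} - \frac{5}{3}.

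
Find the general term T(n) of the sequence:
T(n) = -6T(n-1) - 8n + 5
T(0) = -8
First-order linear with linear forcing.
Homogeneous solution: T_h(n) = A·(-6)^n.
Try particular T_p(n) = pn + q. Substituting:
  pn + q = -6(p(n-1) + q) - 8n + 5.
Matching the n-coefficient: p = -6p - 8 ⇒ p = - \frac{8}{7}.
Matching constants: q = 6p - 6q + 5 ⇒ q = - \frac{13}{49}.
General: T(n) = A·(-6)^n - \frac{8 n}{7} - \frac{13}{49}.
Apply T(0) = -8: A - \frac{13}{49} = -8 ⇒ A = - \frac{379}{49}.
So T(n) = - \frac{379 \left(-6\right)^{n}}{49} - \frac{8 n}{7} - \frac{13}{49}.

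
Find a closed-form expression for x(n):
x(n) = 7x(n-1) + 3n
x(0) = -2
First-order linear with linear forcing.
Homogeneous solution: x_h(n) = A·(7)^n.
Try particular x_p(n) = pn + q. Substituting:
  pn + q = 7(p(n-1) + q) + 3n.
Matching the n-coefficient: p = 7p + 3 ⇒ p = - \frac{1}{2}.
Matching constants: q = -7p + 7q ⇒ q = - \frac{7}{12}.
General: x(n) = A·(7)^n - \frac{n}{2} - \frac{7}{12}.
Apply x(0) = -2: A - \frac{7}{12} = -2 ⇒ A = - \frac{17}{12}.
So x(n) = - \frac{17 \cdot 7^{n}}{12} - \frac{n}{2} - \frac{7}{12}.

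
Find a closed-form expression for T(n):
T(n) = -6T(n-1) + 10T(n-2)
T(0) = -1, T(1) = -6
Characteristic equation: x² + 6x - 10 = 0.
Discriminant Δ = (-6)² + 4·(10) = 76.
Roots r₁,₂ = (-6 ± √76)/2, so r₁ = -3 + \sqrt{19}, r₂ = - \sqrt{19} - 3.
General solution: T(n) = A·r₁^n + B·r₂^n.
From the initial conditions, A + B = -1 and r₁A + r₂B = -6.
Since r₁ - r₂ = √76: A = (-6 - (-1)r₂)/√76 = - \frac{9 \sqrt{19}}{38} - \frac{1}{2}, and B = -1 - A = - \frac{1}{2} + \frac{9 \sqrt{19}}{38}.
So T(n) = \left(- \frac{9 \sqrt{19}}{38} - \frac{1}{2}\right)\left(-3 + \sqrt{19}\right)^n + \left(- \frac{1}{2} + \frac{9 \sqrt{19}}{38}\right)\left(- \sqrt{19} - 3\right)^n.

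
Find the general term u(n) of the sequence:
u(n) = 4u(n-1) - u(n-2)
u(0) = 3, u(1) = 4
Characteristic equation: x² - 4x + 1 = 0.
Discriminant Δ = (4)² + 4·(-1) = 12.
Roots r₁,₂ = (4 ± √12)/2, so r₁ = \sqrt{3} + 2, r₂ = 2 - \sqrt{3}.
General solution: u(n) = A·r₁^n + B·r₂^n.
From the initial conditions, A + B = 3 and r₁A + r₂B = 4.
Since r₁ - r₂ = √12: A = (4 - (3)r₂)/√12 = \frac{3}{2} - \frac{\sqrt{3}}{3}, and B = 3 - A = \frac{\sqrt{3}}{3} + \frac{3}{2}.
So u(n) = \left(\frac{3}{2} - \frac{\sqrt{3}}{3}\right)\left(\sqrt{3} + 2\right)^n + \left(\frac{\sqrt{3}}{3} + \frac{3}{2}\right)\left(2 - \sqrt{3}\right)^n.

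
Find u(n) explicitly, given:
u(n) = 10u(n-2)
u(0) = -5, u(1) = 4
Characteristic equation: x² - 10 = 0.
Discriminant Δ = (0)² + 4·(10) = 40.
Roots r₁,₂ = (0 ± √40)/2, so r₁ = \sqrt{10}, r₂ = - \sqrt{10}.
General solution: u(n) = A·r₁^n + B·r₂^n.
From the initial conditions, A + B = -5 and r₁A + r₂B = 4.
Since r₁ - r₂ = √40: A = (4 - (-5)r₂)/√40 = - \frac{5}{2} + \frac{\sqrt{10}}{5}, and B = -5 - A = - \frac{5}{2} - \frac{\sqrt{10}}{5}.
So u(n) = \left(- \frac{5}{2} + \frac{\sqrt{10}}{5}\right)\left(\sqrt{10}\right)^n + \left(- \frac{5}{2} - \frac{\sqrt{10}}{5}\right)\left(- \sqrt{10}\right)^n.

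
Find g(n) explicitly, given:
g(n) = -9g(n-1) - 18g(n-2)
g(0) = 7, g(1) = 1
Characteristic equation: x² + 9x + 18 = 0, which factors as (x - (-6))(x - (-3)) = 0.
Roots r₁ = -6, r₂ = -3 (distinct).
General solution: g(n) = A·(-6)^n + B·(-3)^n.
From g(0) = 7: A + B = 7.
From g(1) = 1: -6A - 3B = 1.
Solving: A = - \frac{22}{3}, B = \frac{43}{3}.
So g(n) = \frac{43 \left(-3\right)^{n}}{3} - \frac{22 \left(-6\right)^{n}}{3}.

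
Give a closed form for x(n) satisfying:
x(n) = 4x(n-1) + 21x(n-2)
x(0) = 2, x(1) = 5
Characteristic equation: x² - 4x - 21 = 0, which factors as (x - (7))(x - (-3)) = 0.
Roots r₁ = 7, r₂ = -3 (distinct).
General solution: x(n) = A·(7)^n + B·(-3)^n.
From x(0) = 2: A + B = 2.
From x(1) = 5: 7A - 3B = 5.
Solving: A = \frac{11}{10}, B = \frac{9}{10}.
So x(n) = \frac{9 \left(-3\right)^{n}}{10} + \frac{11 \cdot 7^{n}}{10}.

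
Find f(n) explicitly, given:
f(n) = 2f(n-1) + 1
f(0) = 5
First-order linear non-homogeneous.
Homogeneous solution: f_h(n) = A·(2)^n.
Try constant particular solution f_p = K: K = 2K + 1 ⇒ K = -1.
General: f(n) = A·(2)^n - 1.
Apply f(0) = 5: A - 1 = 5 ⇒ A = 6.
So f(n) = 6 \cdot 2^{n} - 1.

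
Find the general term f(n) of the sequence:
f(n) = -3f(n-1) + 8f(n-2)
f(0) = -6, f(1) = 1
Characteristic equation: x² + 3x - 8 = 0.
Discriminant Δ = (-3)² + 4·(8) = 41.
Roots r₁,₂ = (-3 ± √41)/2, so r₁ = - \frac{3}{2} + \frac{\sqrt{41}}{2}, r₂ = - \frac{\sqrt{41}}{2} - \frac{3}{2}.
General solution: f(n) = A·r₁^n + B·r₂^n.
From the initial conditions, A + B = -6 and r₁A + r₂B = 1.
Since r₁ - r₂ = √41: A = (1 - (-6)r₂)/√41 = -3 - \frac{8 \sqrt{41}}{41}, and B = -6 - A = -3 + \frac{8 \sqrt{41}}{41}.
So f(n) = \left(-3 - \frac{8 \sqrt{41}}{41}\right)\left(- \frac{3}{2} + \frac{\sqrt{41}}{2}\right)^n + \left(-3 + \frac{8 \sqrt{41}}{41}\right)\left(- \frac{\sqrt{41}}{2} - \frac{3}{2}\right)^n.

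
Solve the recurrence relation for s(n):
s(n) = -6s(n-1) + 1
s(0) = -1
First-order linear non-homogeneous.
Homogeneous solution: s_h(n) = A·(-6)^n.
Try constant particular solution s_p = K: K = -6K + 1 ⇒ K = \frac{1}{7}.
General: s(n) = A·(-6)^n + \frac{1}{7}.
Apply s(0) = -1: A + \frac{1}{7} = -1 ⇒ A = - \frac{8}{7}.
So s(n) = \frac{1}{7} - \frac{8 \left(-6\right)^{n}}{7}.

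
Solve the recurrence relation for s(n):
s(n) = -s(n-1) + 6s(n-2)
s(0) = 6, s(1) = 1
Characteristic equation: x² + x - 6 = 0, which factors as (x - (2))(x - (-3)) = 0.
Roots r₁ = 2, r₂ = -3 (distinct).
General solution: s(n) = A·(2)^n + B·(-3)^n.
From s(0) = 6: A + B = 6.
From s(1) = 1: 2A - 3B = 1.
Solving: A = \frac{19}{5}, B = \frac{11}{5}.
So s(n) = \frac{11 \left(-3\right)^{n}}{5} + \frac{19 \cdot 2^{n}}{5}.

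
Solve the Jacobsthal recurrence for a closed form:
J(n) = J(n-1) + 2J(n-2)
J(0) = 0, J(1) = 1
This is the Jacobsthal sequence.
Characteristic equation: x² - x - 2 = 0; roots r₁ = 2, r₂ = -1.
General: J(n) = A·r₁^n + B·r₂^n. Solving with J(0)=0, J(1)=1 gives A = \frac{1}{3}, B = - \frac{1}{3}.
So J(n) = - \frac{\left(-1\right)^{n}}{3} + \frac{2^{n}}{3}.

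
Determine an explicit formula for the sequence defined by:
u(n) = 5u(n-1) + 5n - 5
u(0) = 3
First-order linear with linear forcing.
Homogeneous solution: u_h(n) = A·(5)^n.
Try particular u_p(n) = pn + q. Substituting:
  pn + q = 5(p(n-1) + q) + 5n - 5.
Matching the n-coefficient: p = 5p + 5 ⇒ p = - \frac{5}{4}.
Matching constants: q = -5p + 5q - 5 ⇒ q = - \frac{5}{16}.
General: u(n) = A·(5)^n - \frac{5 n}{4} - \frac{5}{16}.
Apply u(0) = 3: A - \frac{5}{16} = 3 ⇒ A = \frac{53}{16}.
So u(n) = \frac{53 \cdot 5^{n}}{16} - \frac{5 n}{4} - \frac{5}{16}.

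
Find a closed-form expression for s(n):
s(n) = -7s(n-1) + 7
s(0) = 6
First-order linear non-homogeneous.
Homogeneous solution: s_h(n) = A·(-7)^n.
Try constant particular solution s_p = K: K = -7K + 7 ⇒ K = \frac{7}{8}.
General: s(n) = A·(-7)^n + \frac{7}{8}.
Apply s(0) = 6: A + \frac{7}{8} = 6 ⇒ A = \frac{41}{8}.
So s(n) = \frac{41 \left(-7\right)^{n}}{8} + \frac{7}{8}.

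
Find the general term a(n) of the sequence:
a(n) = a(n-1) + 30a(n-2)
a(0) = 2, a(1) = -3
Characteristic equation: x² - x - 30 = 0, which factors as (x - (-5))(x - (6)) = 0.
Roots r₁ = -5, r₂ = 6 (distinct).
General solution: a(n) = A·(-5)^n + B·(6)^n.
From a(0) = 2: A + B = 2.
From a(1) = -3: -5A + 6B = -3.
Solving: A = \frac{15}{11}, B = \frac{7}{11}.
So a(n) = \frac{15 \left(-5\right)^{n}}{11} + \frac{7 \cdot 6^{n}}{11}.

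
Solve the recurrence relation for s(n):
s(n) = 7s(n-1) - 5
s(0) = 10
First-order linear non-homogeneous.
Homogeneous solution: s_h(n) = A·(7)^n.
Try constant particular solution s_p = K: K = 7K - 5 ⇒ K = \frac{5}{6}.
General: s(n) = A·(7)^n + \frac{5}{6}.
Apply s(0) = 10: A + \frac{5}{6} = 10 ⇒ A = \frac{55}{6}.
So s(n) = \frac{55 \cdot 7^{n}}{6} + \frac{5}{6}.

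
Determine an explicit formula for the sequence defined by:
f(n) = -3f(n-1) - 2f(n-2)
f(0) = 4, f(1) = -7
Characteristic equation: x² + 3x + 2 = 0, which factors as (x - (-1))(x - (-2)) = 0.
Roots r₁ = -1, r₂ = -2 (distinct).
General solution: f(n) = A·(-1)^n + B·(-2)^n.
From f(0) = 4: A + B = 4.
From f(1) = -7: -A - 2B = -7.
Solving: A = 1, B = 3.
So f(n) = \left(-1\right)^{n} + 3 \left(-2\right)^{n}.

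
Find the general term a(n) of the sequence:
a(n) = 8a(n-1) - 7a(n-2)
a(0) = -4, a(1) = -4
Characteristic equation: x² - 8x + 7 = 0, which factors as (x - (7))(x - (1)) = 0.
Roots r₁ = 7, r₂ = 1 (distinct).
General solution: a(n) = A·(7)^n + B·(1)^n.
From a(0) = -4: A + B = -4.
From a(1) = -4: 7A + B = -4.
Solving: A = 0, B = -4.
So a(n) = -4.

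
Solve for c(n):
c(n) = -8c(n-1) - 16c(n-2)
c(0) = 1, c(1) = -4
Characteristic equation: x² + 8x + 16 = 0, which is (x - (-4))².
Repeated root r = -4.
General solution: c(n) = (A + Bn)·(-4)^n.
From c(0) = 1: A = 1.
From c(1) = -4: (A + B)·(-4) = -4 ⇒ B = 0.
So c(n) = \left(1\right) \cdot (-4)^n.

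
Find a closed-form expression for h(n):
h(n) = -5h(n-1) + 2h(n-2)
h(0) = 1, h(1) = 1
Characteristic equation: x² + 5x - 2 = 0.
Discriminant Δ = (-5)² + 4·(2) = 33.
Roots r₁,₂ = (-5 ± √33)/2, so r₁ = - \frac{5}{2} + \frac{\sqrt{33}}{2}, r₂ = - \frac{\sqrt{33}}{2} - \frac{5}{2}.
General solution: h(n) = A·r₁^n + B·r₂^n.
From the initial conditions, A + B = 1 and r₁A + r₂B = 1.
Since r₁ - r₂ = √33: A = (1 - (1)r₂)/√33 = \frac{1}{2} + \frac{7 \sqrt{33}}{66}, and B = 1 - A = \frac{1}{2} - \frac{7 \sqrt{33}}{66}.
So h(n) = \left(\frac{1}{2} + \frac{7 \sqrt{33}}{66}\right)\left(- \frac{5}{2} + \frac{\sqrt{33}}{2}\right)^n + \left(\frac{1}{2} - \frac{7 \sqrt{33}}{66}\right)\left(- \frac{\sqrt{33}}{2} - \frac{5}{2}\right)^n.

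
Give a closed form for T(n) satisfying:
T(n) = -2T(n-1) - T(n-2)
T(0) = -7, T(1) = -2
Characteristic equation: x² + 2x + 1 = 0, which is (x - (-1))².
Repeated root r = -1.
General solution: T(n) = (A + Bn)·(-1)^n.
From T(0) = -7: A = -7.
From T(1) = -2: (A + B)·(-1) = -2 ⇒ B = 9.
So T(n) = \left(9 n - 7\right) \cdot (-1)^n.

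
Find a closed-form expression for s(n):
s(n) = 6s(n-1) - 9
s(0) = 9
First-order linear non-homogeneous.
Homogeneous solution: s_h(n) = A·(6)^n.
Try constant particular solution s_p = K: K = 6K - 9 ⇒ K = \frac{9}{5}.
General: s(n) = A·(6)^n + \frac{9}{5}.
Apply s(0) = 9: A + \frac{9}{5} = 9 ⇒ A = \frac{36}{5}.
So s(n) = \frac{36 \cdot 6^{n}}{5} + \frac{9}{5}.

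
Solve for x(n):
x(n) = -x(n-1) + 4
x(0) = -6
First-order linear non-homogeneous.
Homogeneous solution: x_h(n) = A·(-1)^n.
Try constant particular solution x_p = K: K = -K + 4 ⇒ K = 2.
General: x(n) = A·(-1)^n + 2.
Apply x(0) = -6: A + 2 = -6 ⇒ A = -8.
So x(n) = 2 - 8 \left(-1\right)^{n}.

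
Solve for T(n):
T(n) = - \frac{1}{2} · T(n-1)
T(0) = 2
Pure geometric recurrence with ratio - \frac{1}{2}.
By induction T(n) = T(0) · (- \frac{1}{2})^n = 2 \left(- \frac{1}{2}\right)^{n}.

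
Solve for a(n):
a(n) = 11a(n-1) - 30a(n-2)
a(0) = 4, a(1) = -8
Characteristic equation: x² - 11x + 30 = 0, which factors as (x - (6))(x - (5)) = 0.
Roots r₁ = 6, r₂ = 5 (distinct).
General solution: a(n) = A·(6)^n + B·(5)^n.
From a(0) = 4: A + B = 4.
From a(1) = -8: 6A + 5B = -8.
Solving: A = -28, B = 32.
So a(n) = 32 \cdot 5^{n} - 28 \cdot 6^{n}.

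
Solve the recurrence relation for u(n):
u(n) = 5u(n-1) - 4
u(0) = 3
First-order linear non-homogeneous.
Homogeneous solution: u_h(n) = A·(5)^n.
Try constant particular solution u_p = K: K = 5K - 4 ⇒ K = 1.
General: u(n) = A·(5)^n + 1.
Apply u(0) = 3: A + 1 = 3 ⇒ A = 2.
So u(n) = 2 \cdot 5^{n} + 1.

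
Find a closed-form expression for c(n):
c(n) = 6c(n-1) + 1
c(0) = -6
First-order linear non-homogeneous.
Homogeneous solution: c_h(n) = A·(6)^n.
Try constant particular solution c_p = K: K = 6K + 1 ⇒ K = - \frac{1}{5}.
General: c(n) = A·(6)^n - \frac{1}{5}.
Apply c(0) = -6: A - \frac{1}{5} = -6 ⇒ A = - \frac{29}{5}.
So c(n) = - \frac{29 \cdot 6^{n}}{5} - \frac{1}{5}.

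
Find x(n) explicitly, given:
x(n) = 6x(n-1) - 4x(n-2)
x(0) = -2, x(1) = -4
Characteristic equation: x² - 6x + 4 = 0.
Discriminant Δ = (6)² + 4·(-4) = 20.
Roots r₁,₂ = (6 ± √20)/2, so r₁ = \sqrt{5} + 3, r₂ = 3 - \sqrt{5}.
General solution: x(n) = A·r₁^n + B·r₂^n.
From the initial conditions, A + B = -2 and r₁A + r₂B = -4.
Since r₁ - r₂ = √20: A = (-4 - (-2)r₂)/√20 = -1 + \frac{\sqrt{5}}{5}, and B = -2 - A = -1 - \frac{\sqrt{5}}{5}.
So x(n) = \left(-1 + \frac{\sqrt{5}}{5}\right)\left(\sqrt{5} + 3\right)^n + \left(-1 - \frac{\sqrt{5}}{5}\right)\left(3 - \sqrt{5}\right)^n.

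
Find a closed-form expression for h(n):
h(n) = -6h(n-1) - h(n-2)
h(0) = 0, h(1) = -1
Characteristic equation: x² + 6x + 1 = 0.
Discriminant Δ = (-6)² + 4·(-1) = 32.
Roots r₁,₂ = (-6 ± √32)/2, so r₁ = -3 + 2 \sqrt{2}, r₂ = -3 - 2 \sqrt{2}.
General solution: h(n) = A·r₁^n + B·r₂^n.
From the initial conditions, A + B = 0 and r₁A + r₂B = -1.
Since r₁ - r₂ = √32: A = (-1 - (0)r₂)/√32 = - \frac{\sqrt{2}}{8}, and B = 0 - A = \frac{\sqrt{2}}{8}.
So h(n) = \left(- \frac{\sqrt{2}}{8}\right)\left(-3 + 2 \sqrt{2}\right)^n + \left(\frac{\sqrt{2}}{8}\right)\left(-3 - 2 \sqrt{2}\right)^n.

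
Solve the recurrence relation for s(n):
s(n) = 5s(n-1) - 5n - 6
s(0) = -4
First-order linear with linear forcing.
Homogeneous solution: s_h(n) = A·(5)^n.
Try particular s_p(n) = pn + q. Substituting:
  pn + q = 5(p(n-1) + q) - 5n - 6.
Matching the n-coefficient: p = 5p - 5 ⇒ p = \frac{5}{4}.
Matching constants: q = -5p + 5q - 6 ⇒ q = \frac{49}{16}.
General: s(n) = A·(5)^n + \frac{5 n}{4} + \frac{49}{16}.
Apply s(0) = -4: A + \frac{49}{16} = -4 ⇒ A = - \frac{113}{16}.
So s(n) = - \frac{113 \cdot 5^{n}}{16} + \frac{5 n}{4} + \frac{49}{16}.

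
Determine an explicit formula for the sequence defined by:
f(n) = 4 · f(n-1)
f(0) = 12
Pure geometric recurrence with ratio 4.
By induction f(n) = f(0) · (4)^n = 12 \cdot 4^{n}.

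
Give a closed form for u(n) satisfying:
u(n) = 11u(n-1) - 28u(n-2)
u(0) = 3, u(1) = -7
Characteristic equation: x² - 11x + 28 = 0, which factors as (x - (7))(x - (4)) = 0.
Roots r₁ = 7, r₂ = 4 (distinct).
General solution: u(n) = A·(7)^n + B·(4)^n.
From u(0) = 3: A + B = 3.
From u(1) = -7: 7A + 4B = -7.
Solving: A = - \frac{19}{3}, B = \frac{28}{3}.
So u(n) = \frac{28 \cdot 4^{n}}{3} - \frac{19 \cdot 7^{n}}{3}.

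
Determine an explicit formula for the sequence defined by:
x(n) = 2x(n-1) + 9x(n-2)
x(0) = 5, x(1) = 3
Characteristic equation: x² - 2x - 9 = 0.
Discriminant Δ = (2)² + 4·(9) = 40.
Roots r₁,₂ = (2 ± √40)/2, so r₁ = 1 + \sqrt{10}, r₂ = 1 - \sqrt{10}.
General solution: x(n) = A·r₁^n + B·r₂^n.
From the initial conditions, A + B = 5 and r₁A + r₂B = 3.
Since r₁ - r₂ = √40: A = (3 - (5)r₂)/√40 = \frac{5}{2} - \frac{\sqrt{10}}{10}, and B = 5 - A = \frac{\sqrt{10}}{10} + \frac{5}{2}.
So x(n) = \left(\frac{5}{2} - \frac{\sqrt{10}}{10}\right)\left(1 + \sqrt{10}\right)^n + \left(\frac{\sqrt{10}}{10} + \frac{5}{2}\right)\left(1 - \sqrt{10}\right)^n.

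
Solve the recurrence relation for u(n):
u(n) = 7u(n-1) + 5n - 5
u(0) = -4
First-order linear with linear forcing.
Homogeneous solution: u_h(n) = A·(7)^n.
Try particular u_p(n) = pn + q. Substituting:
  pn + q = 7(p(n-1) + q) + 5n - 5.
Matching the n-coefficient: p = 7p + 5 ⇒ p = - \frac{5}{6}.
Matching constants: q = -7p + 7q - 5 ⇒ q = - \frac{5}{36}.
General: u(n) = A·(7)^n - \frac{5 n}{6} - \frac{5}{36}.
Apply u(0) = -4: A - \frac{5}{36} = -4 ⇒ A = - \frac{139}{36}.
So u(n) = - \frac{139 \cdot 7^{n}}{36} - \frac{5 n}{6} - \frac{5}{36}.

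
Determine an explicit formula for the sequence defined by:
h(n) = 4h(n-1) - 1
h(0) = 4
First-order linear non-homogeneous.
Homogeneous solution: h_h(n) = A·(4)^n.
Try constant particular solution h_p = K: K = 4K - 1 ⇒ K = \frac{1}{3}.
General: h(n) = A·(4)^n + \frac{1}{3}.
Apply h(0) = 4: A + \frac{1}{3} = 4 ⇒ A = \frac{11}{3}.
So h(n) = \frac{11 \cdot 4^{n}}{3} + \frac{1}{3}.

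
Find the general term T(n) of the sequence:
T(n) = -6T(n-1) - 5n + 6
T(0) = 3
First-order linear with linear forcing.
Homogeneous solution: T_h(n) = A·(-6)^n.
Try particular T_p(n) = pn + q. Substituting:
  pn + q = -6(p(n-1) + q) - 5n + 6.
Matching the n-coefficient: p = -6p - 5 ⇒ p = - \frac{5}{7}.
Matching constants: q = 6p - 6q + 6 ⇒ q = \frac{12}{49}.
General: T(n) = A·(-6)^n - \frac{5 n}{7} + \frac{12}{49}.
Apply T(0) = 3: A + \frac{12}{49} = 3 ⇒ A = \frac{135}{49}.
So T(n) = \frac{135 \left(-6\right)^{n}}{49} - \frac{5 n}{7} + \frac{12}{49}.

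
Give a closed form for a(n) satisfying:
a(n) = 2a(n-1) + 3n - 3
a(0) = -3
First-order linear with linear forcing.
Homogeneous solution: a_h(n) = A·(2)^n.
Try particular a_p(n) = pn + q. Substituting:
  pn + q = 2(p(n-1) + q) + 3n - 3.
Matching the n-coefficient: p = 2p + 3 ⇒ p = -3.
Matching constants: q = -2p + 2q - 3 ⇒ q = -3.
General: a(n) = A·(2)^n - 3 n - 3.
Apply a(0) = -3: A - 3 = -3 ⇒ A = 0.
So a(n) = - 3 n - 3.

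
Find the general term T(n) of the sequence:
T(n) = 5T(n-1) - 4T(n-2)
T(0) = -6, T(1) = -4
Characteristic equation: x² - 5x + 4 = 0, which factors as (x - (4))(x - (1)) = 0.
Roots r₁ = 4, r₂ = 1 (distinct).
General solution: T(n) = A·(4)^n + B·(1)^n.
From T(0) = -6: A + B = -6.
From T(1) = -4: 4A + B = -4.
Solving: A = \frac{2}{3}, B = - \frac{20}{3}.
So T(n) = \frac{2 \cdot 4^{n}}{3} - \frac{20}{3}.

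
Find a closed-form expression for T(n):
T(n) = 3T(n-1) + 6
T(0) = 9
First-order linear non-homogeneous.
Homogeneous solution: T_h(n) = A·(3)^n.
Try constant particular solution T_p = K: K = 3K + 6 ⇒ K = -3.
General: T(n) = A·(3)^n - 3.
Apply T(0) = 9: A - 3 = 9 ⇒ A = 12.
So T(n) = 12 \cdot 3^{n} - 3.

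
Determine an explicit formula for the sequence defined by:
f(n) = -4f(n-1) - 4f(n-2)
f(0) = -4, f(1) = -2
Characteristic equation: x² + 4x + 4 = 0, which is (x - (-2))².
Repeated root r = -2.
General solution: f(n) = (A + Bn)·(-2)^n.
From f(0) = -4: A = -4.
From f(1) = -2: (A + B)·(-2) = -2 ⇒ B = 5.
So f(n) = \left(5 n - 4\right) \cdot (-2)^n.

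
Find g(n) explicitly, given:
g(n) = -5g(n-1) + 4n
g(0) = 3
First-order linear with linear forcing.
Homogeneous solution: g_h(n) = A·(-5)^n.
Try particular g_p(n) = pn + q. Substituting:
  pn + q = -5(p(n-1) + q) + 4n.
Matching the n-coefficient: p = -5p + 4 ⇒ p = \frac{2}{3}.
Matching constants: q = 5p - 5q ⇒ q = \frac{5}{9}.
General: g(n) = A·(-5)^n + \frac{2 n}{3} + \frac{5}{9}.
Apply g(0) = 3: A + \frac{5}{9} = 3 ⇒ A = \frac{22}{9}.
So g(n) = \frac{22 \left(-5\right)^{n}}{9} + \frac{2 n}{3} + \frac{5}{9}.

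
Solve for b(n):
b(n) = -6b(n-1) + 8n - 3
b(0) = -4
First-order linear with linear forcing.
Homogeneous solution: b_h(n) = A·(-6)^n.
Try particular b_p(n) = pn + q. Substituting:
  pn + q = -6(p(n-1) + q) + 8n - 3.
Matching the n-coefficient: p = -6p + 8 ⇒ p = \frac{8}{7}.
Matching constants: q = 6p - 6q - 3 ⇒ q = \frac{27}{49}.
General: b(n) = A·(-6)^n + \frac{8 n}{7} + \frac{27}{49}.
Apply b(0) = -4: A + \frac{27}{49} = -4 ⇒ A = - \frac{223}{49}.
So b(n) = - \frac{223 \left(-6\right)^{n}}{49} + \frac{8 n}{7} + \frac{27}{49}.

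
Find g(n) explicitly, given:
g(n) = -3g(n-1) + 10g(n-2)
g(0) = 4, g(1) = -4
Characteristic equation: x² + 3x - 10 = 0, which factors as (x - (2))(x - (-5)) = 0.
Roots r₁ = 2, r₂ = -5 (distinct).
General solution: g(n) = A·(2)^n + B·(-5)^n.
From g(0) = 4: A + B = 4.
From g(1) = -4: 2A - 5B = -4.
Solving: A = \frac{16}{7}, B = \frac{12}{7}.
So g(n) = \frac{12 \left(-5\right)^{n}}{7} + \frac{16 \cdot 2^{n}}{7}.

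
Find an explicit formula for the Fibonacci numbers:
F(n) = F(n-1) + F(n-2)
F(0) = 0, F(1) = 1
This is the Fibonacci sequence.
Characteristic equation: x² - x - 1 = 0; roots r₁ = \frac{1}{2} + \frac{\sqrt{5}}{2}, r₂ = \frac{1}{2} - \frac{\sqrt{5}}{2}.
General: F(n) = A·r₁^n + B·r₂^n. Solving with F(0)=0, F(1)=1 gives A = \frac{\sqrt{5}}{5}, B = - \frac{\sqrt{5}}{5}.
So F(n) = \frac{2^{- n} \sqrt{5} \left(- \left(1 - \sqrt{5}\right)^{n} + \left(1 + \sqrt{5}\right)^{n}\right)}{5}.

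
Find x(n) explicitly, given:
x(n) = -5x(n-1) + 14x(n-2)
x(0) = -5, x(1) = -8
Characteristic equation: x² + 5x - 14 = 0, which factors as (x - (-7))(x - (2)) = 0.
Roots r₁ = -7, r₂ = 2 (distinct).
General solution: x(n) = A·(-7)^n + B·(2)^n.
From x(0) = -5: A + B = -5.
From x(1) = -8: -7A + 2B = -8.
Solving: A = - \frac{2}{9}, B = - \frac{43}{9}.
So x(n) = - \frac{2 \left(-7\right)^{n}}{9} - \frac{43 \cdot 2^{n}}{9}.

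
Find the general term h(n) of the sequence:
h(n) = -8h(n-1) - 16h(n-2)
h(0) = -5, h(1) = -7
Characteristic equation: x² + 8x + 16 = 0, which is (x - (-4))².
Repeated root r = -4.
General solution: h(n) = (A + Bn)·(-4)^n.
From h(0) = -5: A = -5.
From h(1) = -7: (A + B)·(-4) = -7 ⇒ B = \frac{27}{4}.
So h(n) = \left(\frac{27 n}{4} - 5\right) \cdot (-4)^n.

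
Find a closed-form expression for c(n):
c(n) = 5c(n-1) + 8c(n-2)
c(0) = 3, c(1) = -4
Characteristic equation: x² - 5x - 8 = 0.
Discriminant Δ = (5)² + 4·(8) = 57.
Roots r₁,₂ = (5 ± √57)/2, so r₁ = \frac{5}{2} + \frac{\sqrt{57}}{2}, r₂ = \frac{5}{2} - \frac{\sqrt{57}}{2}.
General solution: c(n) = A·r₁^n + B·r₂^n.
From the initial conditions, A + B = 3 and r₁A + r₂B = -4.
Since r₁ - r₂ = √57: A = (-4 - (3)r₂)/√57 = \frac{3}{2} - \frac{23 \sqrt{57}}{114}, and B = 3 - A = \frac{3}{2} + \frac{23 \sqrt{57}}{114}.
So c(n) = \left(\frac{3}{2} - \frac{23 \sqrt{57}}{114}\right)\left(\frac{5}{2} + \frac{\sqrt{57}}{2}\right)^n + \left(\frac{3}{2} + \frac{23 \sqrt{57}}{114}\right)\left(\frac{5}{2} - \frac{\sqrt{57}}{2}\right)^n.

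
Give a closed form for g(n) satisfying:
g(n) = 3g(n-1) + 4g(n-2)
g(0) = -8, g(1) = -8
Characteristic equation: x² - 3x - 4 = 0, which factors as (x - (4))(x - (-1)) = 0.
Roots r₁ = 4, r₂ = -1 (distinct).
General solution: g(n) = A·(4)^n + B·(-1)^n.
From g(0) = -8: A + B = -8.
From g(1) = -8: 4A - B = -8.
Solving: A = - \frac{16}{5}, B = - \frac{24}{5}.
So g(n) = - \frac{24 \left(-1\right)^{n}}{5} - \frac{16 \cdot 4^{n}}{5}.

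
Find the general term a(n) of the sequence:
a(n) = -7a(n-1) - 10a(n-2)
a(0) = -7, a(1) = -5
Characteristic equation: x² + 7x + 10 = 0, which factors as (x - (-5))(x - (-2)) = 0.
Roots r₁ = -5, r₂ = -2 (distinct).
General solution: a(n) = A·(-5)^n + B·(-2)^n.
From a(0) = -7: A + B = -7.
From a(1) = -5: -5A - 2B = -5.
Solving: A = \frac{19}{3}, B = - \frac{40}{3}.
So a(n) = - \frac{40 \left(-2\right)^{n}}{3} + \frac{19 \left(-5\right)^{n}}{3}.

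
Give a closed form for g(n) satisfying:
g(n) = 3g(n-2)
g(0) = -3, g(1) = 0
Characteristic equation: x² - 3 = 0.
Discriminant Δ = (0)² + 4·(3) = 12.
Roots r₁,₂ = (0 ± √12)/2, so r₁ = \sqrt{3}, r₂ = - \sqrt{3}.
General solution: g(n) = A·r₁^n + B·r₂^n.
From the initial conditions, A + B = -3 and r₁A + r₂B = 0.
Since r₁ - r₂ = √12: A = (0 - (-3)r₂)/√12 = - \frac{3}{2}, and B = -3 - A = - \frac{3}{2}.
So g(n) = \left(- \frac{3}{2}\right)\left(\sqrt{3}\right)^n + \left(- \frac{3}{2}\right)\left(- \sqrt{3}\right)^n.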